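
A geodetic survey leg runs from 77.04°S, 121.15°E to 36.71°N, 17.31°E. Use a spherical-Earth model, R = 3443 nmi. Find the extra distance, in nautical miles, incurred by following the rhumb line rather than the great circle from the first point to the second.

353 nmi

Great circle: cos σ = sin φ₁ sin φ₂ + cos φ₁ cos φ₂ cos Δλ,  σ = 2.2466 rad → d_gc = 7735.1 nmi
Rhumb line: Δψ = +2.8649, q = Δφ/Δψ = 0.6930, d_rh = R√(Δφ²+q²Δλ²) = 8088.3 nmi
Excess = 8088.3 − 7735.1 = 353.2 ≈ 353 nmi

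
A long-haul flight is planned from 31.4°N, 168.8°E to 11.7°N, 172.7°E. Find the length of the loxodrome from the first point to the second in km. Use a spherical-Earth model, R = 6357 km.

Δψ = ln[tan(π/4+φ₂/2)/tan(π/4+φ₁/2)] = -0.3721;  Δφ = -0.3438 rad,  Δλ = +0.0681 rad
q = Δφ/Δψ = 0.9241
d = R·√(Δφ² + q²Δλ²) = 6357·0.34954 = 2222 km

2222 km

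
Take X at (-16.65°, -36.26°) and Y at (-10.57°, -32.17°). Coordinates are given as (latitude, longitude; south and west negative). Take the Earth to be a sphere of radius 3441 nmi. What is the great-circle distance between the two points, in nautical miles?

436 nmi

cos σ = sin φ₁ sin φ₂ + cos φ₁ cos φ₂ cos Δλ
      = sin(-16.65°)sin(-10.57°) + cos(-16.65°)cos(-10.57°)cos(4.09°) = 0.9920
σ = 7.263° → d = Rσ = 3441·0.12676 = 436 nmi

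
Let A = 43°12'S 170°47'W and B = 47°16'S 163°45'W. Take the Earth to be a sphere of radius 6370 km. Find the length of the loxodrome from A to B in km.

712 km

Δψ = ln[tan(π/4+φ₂/2)/tan(π/4+φ₁/2)] = -0.1009;  Δφ = -0.0710 rad,  Δλ = +0.1228 rad
q = Δφ/Δψ = 0.7038
d = R·√(Δφ² + q²Δλ²) = 6370·0.11181 = 712 km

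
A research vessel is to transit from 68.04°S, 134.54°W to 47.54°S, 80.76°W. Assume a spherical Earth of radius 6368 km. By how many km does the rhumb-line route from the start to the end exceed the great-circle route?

102 km

Great circle: cos σ = sin φ₁ sin φ₂ + cos φ₁ cos φ₂ cos Δλ,  σ = 0.5856 rad → d_gc = 3729.0 km
Rhumb line: Δψ = +0.6943, q = Δφ/Δψ = 0.5153, d_rh = R√(Δφ²+q²Δλ²) = 3831.4 km
Excess = 3831.4 − 3729.0 = 102.4 ≈ 102 km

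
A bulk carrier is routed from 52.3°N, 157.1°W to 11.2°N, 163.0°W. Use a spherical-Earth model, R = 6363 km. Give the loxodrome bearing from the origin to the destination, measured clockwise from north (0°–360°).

Meridional parts: M(φ₁)=+1.0747, M(φ₂)=+0.1967 → ΔM = -0.8780;  Δλ = -0.1030 rad
tan C = Δλ / ΔM = +0.1173 → C = 186.69°

186.7°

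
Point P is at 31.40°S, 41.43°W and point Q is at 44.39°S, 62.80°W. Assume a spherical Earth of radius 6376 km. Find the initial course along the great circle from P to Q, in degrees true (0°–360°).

226.1°

N = sin Δλ·cos φ₂ = -0.2604;  D = cos φ₁ sin φ₂ − sin φ₁ cos φ₂ cos Δλ = -0.2504
initial course = atan2(N, D) = 226.12°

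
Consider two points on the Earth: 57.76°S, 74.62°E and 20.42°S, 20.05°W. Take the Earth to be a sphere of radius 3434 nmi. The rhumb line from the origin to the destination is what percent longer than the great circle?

Great circle: σ = 1.3136 rad → d_gc = Rσ = 4510.8 nmi
Rhumb: Δφ = +0.6517, Δλ = -1.6523, Δψ = +0.8771, q = Δφ/Δψ = 0.7430 → d_rh = R√(Δφ²+q²Δλ²) = 4773.1 nmi
Excess = (4773.1 − 4510.8) / 4510.8 = 262.3 / 4510.8 = 5.81% ≈ 5.8%

5.8%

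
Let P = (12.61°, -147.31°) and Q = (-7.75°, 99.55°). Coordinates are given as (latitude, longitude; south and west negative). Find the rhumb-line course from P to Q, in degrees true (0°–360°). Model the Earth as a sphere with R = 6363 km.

259.7°

Δψ = ln[tan(π/4+φ₂/2)/tan(π/4+φ₁/2)] = -0.3576
Δλ = -1.9747 rad (taken the short way round)
course = atan2(Δλ, Δψ) = 259.74°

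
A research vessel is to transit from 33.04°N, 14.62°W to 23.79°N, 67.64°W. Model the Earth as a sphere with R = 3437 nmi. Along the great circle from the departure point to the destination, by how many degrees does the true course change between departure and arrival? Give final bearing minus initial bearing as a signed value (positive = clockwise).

-26.8°

At departure: θ₁ = atan2(sin Δλ cos φ₂, cos φ₁ sin φ₂ − sin φ₁ cos φ₂ cos Δλ) = 272.98°
At arrival: θ₂ = atan2(sin Δλ cos φ₁, −cos φ₂ sin φ₁ + sin φ₂ cos φ₁ cos Δλ) = 246.19°
Δθ = θ₂ − θ₁ = -26.8°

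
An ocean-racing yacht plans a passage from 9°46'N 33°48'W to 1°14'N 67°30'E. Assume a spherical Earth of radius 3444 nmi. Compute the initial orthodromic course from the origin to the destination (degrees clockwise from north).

N = sin Δλ·cos φ₂ = +0.9804;  D = cos φ₁ sin φ₂ − sin φ₁ cos φ₂ cos Δλ = +0.0544
initial course = atan2(N, D) = 86.82°

86.8°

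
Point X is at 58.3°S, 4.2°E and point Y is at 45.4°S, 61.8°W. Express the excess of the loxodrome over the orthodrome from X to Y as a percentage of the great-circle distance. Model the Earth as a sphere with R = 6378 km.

Great circle: σ = 0.7138 rad → d_gc = Rσ = 4552.7 km
Rhumb: Δφ = +0.2251, Δλ = -1.1519, Δψ = +0.3678, q = Δφ/Δψ = 0.6121 → d_rh = R√(Δφ²+q²Δλ²) = 4721.1 km
Excess = (4721.1 − 4552.7) / 4552.7 = 168.4 / 4552.7 = 3.70% ≈ 3.7%

3.7%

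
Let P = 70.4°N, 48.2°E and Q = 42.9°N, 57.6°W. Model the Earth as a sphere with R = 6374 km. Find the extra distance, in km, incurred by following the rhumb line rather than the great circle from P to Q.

Great circle: cos σ = sin φ₁ sin φ₂ + cos φ₁ cos φ₂ cos Δλ,  σ = 0.9590 rad → d_gc = 6112.4 km
Rhumb line: Δψ = -0.9256, q = Δφ/Δψ = 0.5186, d_rh = R√(Δφ²+q²Δλ²) = 6827.3 km
Excess = 6827.3 − 6112.4 = 714.9 ≈ 715 km

715 km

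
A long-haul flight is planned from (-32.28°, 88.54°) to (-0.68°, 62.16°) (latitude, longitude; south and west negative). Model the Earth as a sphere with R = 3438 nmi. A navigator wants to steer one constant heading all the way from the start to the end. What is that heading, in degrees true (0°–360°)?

Δψ = ln[tan(π/4+φ₂/2)/tan(π/4+φ₁/2)] = +0.5839
Δλ = -0.4604 rad (taken the short way round)
course = atan2(Δλ, Δψ) = 321.75°

321.7°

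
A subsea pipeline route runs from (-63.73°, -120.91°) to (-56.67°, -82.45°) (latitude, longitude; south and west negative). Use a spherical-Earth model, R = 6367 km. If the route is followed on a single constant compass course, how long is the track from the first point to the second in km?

Rhumb course C = atan2(Δλ, Δψ) with Δψ = ln[tan(π/4+φ₂/2)/tan(π/4+φ₁/2)] = +0.2491, Δλ = +0.6713 → C = 69.64°
d = R·|Δφ| / |cos C| = 6367·0.12322 / 0.34787 = 2255 km

2255 km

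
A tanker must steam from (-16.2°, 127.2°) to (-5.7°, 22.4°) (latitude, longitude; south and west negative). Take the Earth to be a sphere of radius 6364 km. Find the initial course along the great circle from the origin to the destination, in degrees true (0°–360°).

260.2°

θ = atan2( sin Δλ·cos φ₂ ,  cos φ₁ sin φ₂ − sin φ₁ cos φ₂ cos Δλ )
  = atan2(-0.9620, -0.1663) = 260.19°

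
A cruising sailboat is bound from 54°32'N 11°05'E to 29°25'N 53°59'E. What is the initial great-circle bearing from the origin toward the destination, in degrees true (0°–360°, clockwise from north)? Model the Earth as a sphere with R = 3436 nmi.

111.6°

θ = atan2( sin Δλ·cos φ₂ ,  cos φ₁ sin φ₂ − sin φ₁ cos φ₂ cos Δλ )
  = atan2(+0.5930, -0.2347) = 111.60°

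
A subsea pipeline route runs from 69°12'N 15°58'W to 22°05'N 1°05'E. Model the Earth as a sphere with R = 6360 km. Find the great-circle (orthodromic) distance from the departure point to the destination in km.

cos σ = sin φ₁ sin φ₂ + cos φ₁ cos φ₂ cos Δλ
      = sin(69.20°)sin(22.08°) + cos(69.20°)cos(22.08°)cos(17.05°) = 0.6660
σ = 48.237° → d = Rσ = 6360·0.84190 = 5354 km

5354 km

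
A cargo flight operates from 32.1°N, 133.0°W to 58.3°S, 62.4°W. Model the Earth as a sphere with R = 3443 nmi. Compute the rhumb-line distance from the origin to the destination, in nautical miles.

6526 nmi

Rhumb course C = atan2(Δλ, Δψ) with Δψ = ln[tan(π/4+φ₂/2)/tan(π/4+φ₁/2)] = -1.8512, Δλ = +1.2322 → C = 146.35°
d = R·|Δφ| / |cos C| = 3443·1.57778 / 0.83245 = 6526 nmi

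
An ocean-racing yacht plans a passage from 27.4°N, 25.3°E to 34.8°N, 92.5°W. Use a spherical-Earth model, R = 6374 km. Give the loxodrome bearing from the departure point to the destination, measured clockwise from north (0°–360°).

Meridional parts: M(φ₁)=+0.4976, M(φ₂)=+0.6486 → ΔM = +0.1510;  Δλ = -2.0560 rad
tan C = Δλ / ΔM = -13.6145 → C = 274.20°

274.2°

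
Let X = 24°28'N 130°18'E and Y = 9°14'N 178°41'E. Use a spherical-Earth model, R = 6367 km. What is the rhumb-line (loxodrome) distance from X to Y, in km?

Δψ = ln[tan(π/4+φ₂/2)/tan(π/4+φ₁/2)] = -0.2788;  Δφ = -0.2659 rad,  Δλ = +0.8444 rad
q = Δφ/Δψ = 0.9537
d = R·√(Δφ² + q²Δλ²) = 6367·0.84812 = 5400 km

5400 km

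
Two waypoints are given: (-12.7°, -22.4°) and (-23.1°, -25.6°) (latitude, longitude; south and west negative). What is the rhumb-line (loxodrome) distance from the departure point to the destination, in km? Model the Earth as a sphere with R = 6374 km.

1205 km

Rhumb course C = atan2(Δλ, Δψ) with Δψ = ln[tan(π/4+φ₂/2)/tan(π/4+φ₁/2)] = -0.1911, Δλ = -0.0559 → C = 196.29°
d = R·|Δφ| / |cos C| = 6374·0.18151 / 0.95983 = 1205 km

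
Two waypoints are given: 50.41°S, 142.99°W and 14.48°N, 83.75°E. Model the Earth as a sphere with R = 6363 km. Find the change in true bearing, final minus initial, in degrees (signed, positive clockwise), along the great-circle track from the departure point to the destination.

+80.4°

Initial bearing θ₁ = atan2(sin Δλ cos φ₂, cos φ₁ sin φ₂ − sin φ₁ cos φ₂ cos Δλ) = 243.47°
Final bearing θ₂ = (initial bearing from the destination back to the start) + 180° = 323.92°
Δθ = θ₂ − θ₁ = +80.4°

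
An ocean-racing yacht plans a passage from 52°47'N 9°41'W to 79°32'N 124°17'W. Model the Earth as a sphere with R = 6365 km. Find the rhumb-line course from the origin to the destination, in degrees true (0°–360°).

Meridional parts: M(φ₁)=+1.0886, M(φ₂)=+2.3904 → ΔM = +1.3018;  Δλ = -2.0001 rad
tan C = Δλ / ΔM = -1.5364 → C = 303.06°

303.1°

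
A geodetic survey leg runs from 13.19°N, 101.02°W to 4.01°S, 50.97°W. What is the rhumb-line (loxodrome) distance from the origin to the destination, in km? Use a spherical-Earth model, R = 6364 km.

5841 km

Rhumb course C = atan2(Δλ, Δψ) with Δψ = ln[tan(π/4+φ₂/2)/tan(π/4+φ₁/2)] = -0.3023, Δλ = +0.8735 → C = 109.09°
d = R·|Δφ| / |cos C| = 6364·0.30020 / 0.32705 = 5841 km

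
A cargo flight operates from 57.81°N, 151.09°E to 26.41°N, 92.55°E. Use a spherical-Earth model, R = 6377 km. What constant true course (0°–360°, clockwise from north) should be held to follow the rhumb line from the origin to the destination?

Δψ = ln[tan(π/4+φ₂/2)/tan(π/4+φ₁/2)] = -0.7647
Δλ = -1.0217 rad (taken the short way round)
course = atan2(Δλ, Δψ) = 233.19°

233.2°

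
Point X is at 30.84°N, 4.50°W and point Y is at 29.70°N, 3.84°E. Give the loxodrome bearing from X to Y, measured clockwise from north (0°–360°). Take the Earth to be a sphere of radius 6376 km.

Meridional parts: M(φ₁)=+0.5663, M(φ₂)=+0.5433 → ΔM = -0.0230;  Δλ = +0.1456 rad
tan C = Δλ / ΔM = -6.3182 → C = 98.99°

99.0°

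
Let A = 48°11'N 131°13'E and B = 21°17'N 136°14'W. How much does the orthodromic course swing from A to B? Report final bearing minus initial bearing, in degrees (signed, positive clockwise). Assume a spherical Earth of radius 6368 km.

+63.0°

Initial bearing θ₁ = atan2(sin Δλ cos φ₂, cos φ₁ sin φ₂ − sin φ₁ cos φ₂ cos Δλ) = 73.66°
Final bearing θ₂ = (initial bearing from the destination back to the start) + 180° = 136.63°
Δθ = θ₂ − θ₁ = +63.0°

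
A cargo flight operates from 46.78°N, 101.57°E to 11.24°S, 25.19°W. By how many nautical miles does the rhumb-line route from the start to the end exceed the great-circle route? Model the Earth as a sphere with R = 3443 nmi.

Great circle: cos σ = sin φ₁ sin φ₂ + cos φ₁ cos φ₂ cos Δλ,  σ = 2.1460 rad → d_gc = 7388.7 nmi
Rhumb line: Δψ = -1.1235, q = Δφ/Δψ = 0.9014, d_rh = R√(Δφ²+q²Δλ²) = 7700.4 nmi
Excess = 7700.4 − 7388.7 = 311.7 ≈ 312 nmi

312 nmi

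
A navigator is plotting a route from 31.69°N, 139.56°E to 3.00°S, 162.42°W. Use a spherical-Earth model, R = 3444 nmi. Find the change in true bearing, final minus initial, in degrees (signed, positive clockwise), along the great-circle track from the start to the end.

At departure: θ₁ = atan2(sin Δλ cos φ₂, cos φ₁ sin φ₂ − sin φ₁ cos φ₂ cos Δλ) = 110.84°
At arrival: θ₂ = atan2(sin Δλ cos φ₁, −cos φ₂ sin φ₁ + sin φ₂ cos φ₁ cos Δλ) = 127.22°
Δθ = θ₂ − θ₁ = +16.4°

+16.4°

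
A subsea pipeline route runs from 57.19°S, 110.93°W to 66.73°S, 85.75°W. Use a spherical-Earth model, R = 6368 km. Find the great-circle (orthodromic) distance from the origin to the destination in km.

1670 km

cos σ = sin φ₁ sin φ₂ + cos φ₁ cos φ₂ cos Δλ
      = sin(-57.19°)sin(-66.73°) + cos(-57.19°)cos(-66.73°)cos(25.18°) = 0.9658
σ = 15.022° → d = Rσ = 6368·0.26218 = 1670 km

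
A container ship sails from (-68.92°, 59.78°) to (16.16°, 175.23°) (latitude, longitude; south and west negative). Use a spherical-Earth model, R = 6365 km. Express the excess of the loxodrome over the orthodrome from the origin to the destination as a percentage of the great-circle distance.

Great circle: σ = 1.9912 rad → d_gc = Rσ = 12674.1 km
Rhumb: Δφ = +1.4849, Δλ = +2.0150, Δψ = +1.9675, q = Δφ/Δψ = 0.7547 → d_rh = R√(Δφ²+q²Δλ²) = 13528.6 km
Excess = (13528.6 − 12674.1) / 12674.1 = 854.5 / 12674.1 = 6.74% ≈ 6.7%

6.7%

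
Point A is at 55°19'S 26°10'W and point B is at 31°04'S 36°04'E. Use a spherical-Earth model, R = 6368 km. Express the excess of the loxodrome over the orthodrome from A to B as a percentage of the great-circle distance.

Great circle: σ = 0.8613 rad → d_gc = Rσ = 5485.1 km
Rhumb: Δφ = +0.4232, Δλ = +1.0862, Δψ = +0.5930, q = Δφ/Δψ = 0.7137 → d_rh = R√(Δφ²+q²Δλ²) = 5624.6 km
Excess = (5624.6 − 5485.1) / 5485.1 = 139.5 / 5485.1 = 2.54% ≈ 2.5%

2.5%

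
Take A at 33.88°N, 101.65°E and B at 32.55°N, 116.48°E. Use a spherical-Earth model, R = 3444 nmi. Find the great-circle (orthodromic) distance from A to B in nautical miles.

Haversine: a = sin²(Δφ/2)+cos φ₁ cos φ₂ sin²(Δλ/2) = 0.01179;  σ = 2·atan2(√a,√(1−a))
σ = 12.467° → d = Rσ = 3444·0.21759 = 749 nmi

749 nmi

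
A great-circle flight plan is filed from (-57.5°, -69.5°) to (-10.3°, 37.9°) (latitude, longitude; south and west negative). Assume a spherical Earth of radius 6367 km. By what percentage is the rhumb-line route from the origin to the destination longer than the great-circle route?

Great circle: σ = 1.5781 rad → d_gc = Rσ = 10047.6 km
Rhumb: Δφ = +0.8238, Δλ = +1.8745, Δψ = +1.0521, q = Δφ/Δψ = 0.7830 → d_rh = R√(Δφ²+q²Δλ²) = 10716.6 km
Excess = (10716.6 − 10047.6) / 10047.6 = 669.0 / 10047.6 = 6.66% ≈ 6.7%

6.7%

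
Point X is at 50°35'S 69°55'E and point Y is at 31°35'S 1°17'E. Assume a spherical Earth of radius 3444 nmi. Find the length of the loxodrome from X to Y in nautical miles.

3279 nmi

Rhumb course C = atan2(Δλ, Δψ) with Δψ = ln[tan(π/4+φ₂/2)/tan(π/4+φ₁/2)] = +0.4451, Δλ = -1.1979 → C = 290.39°
d = R·|Δφ| / |cos C| = 3444·0.33161 / 0.34834 = 3279 nmi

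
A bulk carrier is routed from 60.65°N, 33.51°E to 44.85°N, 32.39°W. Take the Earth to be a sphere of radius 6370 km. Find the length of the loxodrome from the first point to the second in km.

Rhumb course C = atan2(Δλ, Δψ) with Δψ = ln[tan(π/4+φ₂/2)/tan(π/4+φ₁/2)] = -0.4622, Δλ = -1.1502 → C = 248.11°
d = R·|Δφ| / |cos C| = 6370·0.27576 / 0.37287 = 4711 km

4711 km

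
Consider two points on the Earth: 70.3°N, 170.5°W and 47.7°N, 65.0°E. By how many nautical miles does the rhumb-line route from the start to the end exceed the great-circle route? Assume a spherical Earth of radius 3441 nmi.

Great circle: cos σ = sin φ₁ sin φ₂ + cos φ₁ cos φ₂ cos Δλ,  σ = 0.9669 rad → d_gc = 3327.2 nmi
Rhumb line: Δψ = -0.8012, q = Δφ/Δψ = 0.4923, d_rh = R√(Δφ²+q²Δλ²) = 3923.5 nmi
Excess = 3923.5 − 3327.2 = 596.3 ≈ 596 nmi

596 nmi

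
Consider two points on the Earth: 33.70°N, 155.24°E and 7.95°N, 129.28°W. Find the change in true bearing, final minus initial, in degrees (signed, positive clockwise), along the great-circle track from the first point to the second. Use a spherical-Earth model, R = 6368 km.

At departure: θ₁ = atan2(sin Δλ cos φ₂, cos φ₁ sin φ₂ − sin φ₁ cos φ₂ cos Δλ) = 91.36°
At arrival: θ₂ = atan2(sin Δλ cos φ₁, −cos φ₂ sin φ₁ + sin φ₂ cos φ₁ cos Δλ) = 122.88°
Δθ = θ₂ − θ₁ = +31.5°

+31.5°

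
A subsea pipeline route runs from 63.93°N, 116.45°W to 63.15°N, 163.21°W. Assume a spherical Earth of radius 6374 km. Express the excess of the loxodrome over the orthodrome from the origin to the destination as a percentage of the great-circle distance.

2.3%

Great circle: σ = 0.3557 rad → d_gc = Rσ = 2267.4 km
Rhumb: Δφ = -0.0136, Δλ = -0.8161, Δψ = -0.0306, q = Δφ/Δψ = 0.4455 → d_rh = R√(Δφ²+q²Δλ²) = 2319.3 km
Excess = (2319.3 − 2267.4) / 2267.4 = 51.9 / 2267.4 = 2.29% ≈ 2.3%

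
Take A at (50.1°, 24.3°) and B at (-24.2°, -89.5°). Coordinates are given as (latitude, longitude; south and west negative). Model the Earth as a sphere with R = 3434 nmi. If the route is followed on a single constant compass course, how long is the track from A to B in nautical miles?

7556 nmi

Δψ = ln[tan(π/4+φ₂/2)/tan(π/4+φ₁/2)] = -1.4489;  Δφ = -1.2968 rad,  Δλ = -1.9862 rad
q = Δφ/Δψ = 0.8950
d = R·√(Δφ² + q²Δλ²) = 3434·2.20037 = 7556 nmi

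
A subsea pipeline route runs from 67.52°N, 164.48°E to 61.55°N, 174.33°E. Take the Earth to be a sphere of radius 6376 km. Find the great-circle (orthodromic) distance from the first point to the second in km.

Haversine: a = sin²(Δφ/2)+cos φ₁ cos φ₂ sin²(Δλ/2) = 0.00405;  σ = 2·atan2(√a,√(1−a))
σ = 7.301° → d = Rσ = 6376·0.12743 = 813 km

813 km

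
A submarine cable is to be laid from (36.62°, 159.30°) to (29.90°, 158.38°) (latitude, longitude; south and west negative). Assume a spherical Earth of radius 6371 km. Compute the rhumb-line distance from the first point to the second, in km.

Rhumb course C = atan2(Δλ, Δψ) with Δψ = ln[tan(π/4+φ₂/2)/tan(π/4+φ₁/2)] = -0.1404, Δλ = -0.0161 → C = 186.52°
d = R·|Δφ| / |cos C| = 6371·0.11729 / 0.99352 = 752 km

752 km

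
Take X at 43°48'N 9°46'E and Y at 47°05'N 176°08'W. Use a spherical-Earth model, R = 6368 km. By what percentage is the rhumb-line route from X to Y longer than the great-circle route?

37.3%

Great circle: σ = 1.5528 rad → d_gc = Rσ = 9888.1 km
Rhumb: Δφ = +0.0573, Δλ = +3.0386, Δψ = +0.0817, q = Δφ/Δψ = 0.7013 → d_rh = R√(Δφ²+q²Δλ²) = 13575.8 km
Excess = (13575.8 − 9888.1) / 9888.1 = 3687.7 / 9888.1 = 37.29% ≈ 37.3%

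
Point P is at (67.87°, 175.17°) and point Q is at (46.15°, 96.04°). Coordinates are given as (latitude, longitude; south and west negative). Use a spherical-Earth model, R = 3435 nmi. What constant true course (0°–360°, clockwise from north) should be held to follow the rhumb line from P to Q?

242.4°

Meridional parts: M(φ₁)=+1.6319, M(φ₂)=+0.9100 → ΔM = -0.7218;  Δλ = -1.3811 rad
tan C = Δλ / ΔM = +1.9133 → C = 242.41°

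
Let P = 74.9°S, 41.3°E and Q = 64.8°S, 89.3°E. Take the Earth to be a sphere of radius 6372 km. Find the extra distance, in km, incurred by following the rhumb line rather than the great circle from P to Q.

Great circle: cos σ = sin φ₁ sin φ₂ + cos φ₁ cos φ₂ cos Δλ,  σ = 0.3245 rad → d_gc = 2067.8 km
Rhumb line: Δψ = +0.5226, q = Δφ/Δψ = 0.3373, d_rh = R√(Δφ²+q²Δλ²) = 2122.1 km
Excess = 2122.1 − 2067.8 = 54.3 ≈ 54 km

54 km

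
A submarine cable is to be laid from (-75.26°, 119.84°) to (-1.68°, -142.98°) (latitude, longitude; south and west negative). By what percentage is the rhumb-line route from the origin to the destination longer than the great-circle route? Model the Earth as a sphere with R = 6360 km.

6.6%

Great circle: σ = 1.5742 rad → d_gc = Rσ = 10012.1 km
Rhumb: Δφ = +1.2842, Δλ = +1.6961, Δψ = +2.0159, q = Δφ/Δψ = 0.6370 → d_rh = R√(Δφ²+q²Δλ²) = 10673.8 km
Excess = (10673.8 − 10012.1) / 10012.1 = 661.7 / 10012.1 = 6.61% ≈ 6.6%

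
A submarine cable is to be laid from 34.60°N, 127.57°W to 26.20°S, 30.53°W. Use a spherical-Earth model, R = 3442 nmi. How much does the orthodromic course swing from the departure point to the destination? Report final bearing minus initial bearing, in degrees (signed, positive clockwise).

+11.0°

Initial bearing θ₁ = atan2(sin Δλ cos φ₂, cos φ₁ sin φ₂ − sin φ₁ cos φ₂ cos Δλ) = 108.67°
Final bearing θ₂ = (initial bearing from the destination back to the start) + 180° = 119.65°
Δθ = θ₂ − θ₁ = +11.0°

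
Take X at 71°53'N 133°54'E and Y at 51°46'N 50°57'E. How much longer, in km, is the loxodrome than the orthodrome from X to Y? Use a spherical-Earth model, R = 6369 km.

325 km

Great circle: cos σ = sin φ₁ sin φ₂ + cos φ₁ cos φ₂ cos Δλ,  σ = 0.6917 rad → d_gc = 4405.3 km
Rhumb line: Δψ = -0.7766, q = Δφ/Δψ = 0.4521, d_rh = R√(Δφ²+q²Δλ²) = 4730.6 km
Excess = 4730.6 − 4405.3 = 325.3 ≈ 325 km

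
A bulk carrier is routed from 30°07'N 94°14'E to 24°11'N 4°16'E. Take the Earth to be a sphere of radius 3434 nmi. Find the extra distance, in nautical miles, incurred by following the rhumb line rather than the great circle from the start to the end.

126 nmi

Great circle: cos σ = sin φ₁ sin φ₂ + cos φ₁ cos φ₂ cos Δλ,  σ = 1.3633 rad → d_gc = 4681.6 nmi
Rhumb line: Δψ = -0.1165, q = Δφ/Δψ = 0.8892, d_rh = R√(Δφ²+q²Δλ²) = 4807.9 nmi
Excess = 4807.9 − 4681.6 = 126.3 ≈ 126 nmi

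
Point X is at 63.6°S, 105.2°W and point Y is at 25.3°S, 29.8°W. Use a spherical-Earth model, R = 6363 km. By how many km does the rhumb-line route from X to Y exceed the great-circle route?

Great circle: cos σ = sin φ₁ sin φ₂ + cos φ₁ cos φ₂ cos Δλ,  σ = 1.0654 rad → d_gc = 6779.4 km
Rhumb line: Δψ = +0.9934, q = Δφ/Δψ = 0.6729, d_rh = R√(Δφ²+q²Δλ²) = 7059.6 km
Excess = 7059.6 − 6779.4 = 280.2 ≈ 280 km

280 km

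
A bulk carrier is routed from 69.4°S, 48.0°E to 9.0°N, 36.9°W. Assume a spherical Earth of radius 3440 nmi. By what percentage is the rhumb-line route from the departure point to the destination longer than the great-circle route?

3.7%

Great circle: σ = 1.6866 rad → d_gc = Rσ = 5801.9 nmi
Rhumb: Δφ = +1.3683, Δλ = -1.4818, Δψ = +1.8630, q = Δφ/Δψ = 0.7345 → d_rh = R√(Δφ²+q²Δλ²) = 6014.5 nmi
Excess = (6014.5 − 5801.9) / 5801.9 = 212.6 / 5801.9 = 3.66% ≈ 3.7%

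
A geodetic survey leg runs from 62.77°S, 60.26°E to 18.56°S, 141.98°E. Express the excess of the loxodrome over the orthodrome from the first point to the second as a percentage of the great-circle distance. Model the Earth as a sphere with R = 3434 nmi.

4.4%

Great circle: σ = 1.2180 rad → d_gc = Rσ = 4182.7 nmi
Rhumb: Δφ = +0.7716, Δλ = +1.4263, Δψ = +1.0882, q = Δφ/Δψ = 0.7091 → d_rh = R√(Δφ²+q²Δλ²) = 4368.2 nmi
Excess = (4368.2 − 4182.7) / 4182.7 = 185.5 / 4182.7 = 4.43% ≈ 4.4%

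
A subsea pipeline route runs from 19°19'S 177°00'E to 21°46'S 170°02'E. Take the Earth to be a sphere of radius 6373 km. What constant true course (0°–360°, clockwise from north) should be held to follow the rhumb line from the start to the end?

249.4°

Δψ = ln[tan(π/4+φ₂/2)/tan(π/4+φ₁/2)] = -0.0457
Δλ = -0.1216 rad (taken the short way round)
course = atan2(Δλ, Δψ) = 249.41°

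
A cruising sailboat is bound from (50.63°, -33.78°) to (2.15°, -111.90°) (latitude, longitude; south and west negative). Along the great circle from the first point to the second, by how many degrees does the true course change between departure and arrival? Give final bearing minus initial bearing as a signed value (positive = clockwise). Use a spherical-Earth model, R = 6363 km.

Initial bearing θ₁ = atan2(sin Δλ cos φ₂, cos φ₁ sin φ₂ − sin φ₁ cos φ₂ cos Δλ) = 262.13°
Final bearing θ₂ = (initial bearing from the destination back to the start) + 180° = 218.96°
Δθ = θ₂ − θ₁ = -43.2°

-43.2°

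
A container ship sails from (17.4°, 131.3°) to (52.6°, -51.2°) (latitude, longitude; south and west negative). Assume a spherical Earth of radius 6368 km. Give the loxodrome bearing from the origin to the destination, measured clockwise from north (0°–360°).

Meridional parts: M(φ₁)=+0.3085, M(φ₂)=+1.0833 → ΔM = +0.7748;  Δλ = +3.0980 rad
tan C = Δλ / ΔM = +3.9983 → C = 75.96°

76.0°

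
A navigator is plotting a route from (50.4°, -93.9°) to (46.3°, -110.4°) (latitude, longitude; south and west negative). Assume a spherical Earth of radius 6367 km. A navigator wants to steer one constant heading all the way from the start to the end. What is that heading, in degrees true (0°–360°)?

Δψ = ln[tan(π/4+φ₂/2)/tan(π/4+φ₁/2)] = -0.1078
Δλ = -0.2880 rad (taken the short way round)
course = atan2(Δλ, Δψ) = 249.49°

249.5°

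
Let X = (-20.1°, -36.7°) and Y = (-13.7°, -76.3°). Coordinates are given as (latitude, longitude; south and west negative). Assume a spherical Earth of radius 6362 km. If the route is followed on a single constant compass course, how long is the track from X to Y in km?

Rhumb course C = atan2(Δλ, Δψ) with Δψ = ln[tan(π/4+φ₂/2)/tan(π/4+φ₁/2)] = +0.1168, Δλ = -0.6912 → C = 279.59°
d = R·|Δφ| / |cos C| = 6362·0.11170 / 0.16665 = 4264 km

4264 km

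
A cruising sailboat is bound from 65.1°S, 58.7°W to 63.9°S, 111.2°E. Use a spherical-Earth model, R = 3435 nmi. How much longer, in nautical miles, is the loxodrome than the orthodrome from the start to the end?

Great circle: cos σ = sin φ₁ sin φ₂ + cos φ₁ cos φ₂ cos Δλ,  σ = 0.8864 rad → d_gc = 3044.8 nmi
Rhumb line: Δψ = +0.0487, q = Δφ/Δψ = 0.4304, d_rh = R√(Δφ²+q²Δλ²) = 4384.9 nmi
Excess = 4384.9 − 3044.8 = 1340.1 ≈ 1340 nmi

1340 nmi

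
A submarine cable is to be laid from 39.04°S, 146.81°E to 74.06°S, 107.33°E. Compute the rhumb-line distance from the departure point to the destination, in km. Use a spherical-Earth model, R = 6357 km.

Δψ = ln[tan(π/4+φ₂/2)/tan(π/4+φ₁/2)] = -1.2249;  Δφ = -0.6112 rad,  Δλ = -0.6891 rad
q = Δφ/Δψ = 0.4990
d = R·√(Δφ² + q²Δλ²) = 6357·0.70129 = 4458 km

4458 km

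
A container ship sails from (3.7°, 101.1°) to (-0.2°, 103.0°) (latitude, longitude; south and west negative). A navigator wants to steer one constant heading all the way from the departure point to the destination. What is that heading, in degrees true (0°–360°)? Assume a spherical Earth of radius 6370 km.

154.0°

Meridional parts: M(φ₁)=+0.0646, M(φ₂)=-0.0035 → ΔM = -0.0681;  Δλ = +0.0332 rad
tan C = Δλ / ΔM = -0.4869 → C = 154.04°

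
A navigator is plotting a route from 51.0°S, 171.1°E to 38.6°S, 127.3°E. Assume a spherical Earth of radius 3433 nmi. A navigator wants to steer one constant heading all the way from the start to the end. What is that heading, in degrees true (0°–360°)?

Δψ = ln[tan(π/4+φ₂/2)/tan(π/4+φ₁/2)] = +0.3068
Δλ = -0.7645 rad (taken the short way round)
course = atan2(Δλ, Δψ) = 291.87°

291.9°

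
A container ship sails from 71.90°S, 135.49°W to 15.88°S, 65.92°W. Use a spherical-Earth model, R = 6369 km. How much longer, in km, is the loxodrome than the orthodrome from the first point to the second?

269 km

Great circle: cos σ = sin φ₁ sin φ₂ + cos φ₁ cos φ₂ cos Δλ,  σ = 1.1978 rad → d_gc = 7628.9 km
Rhumb line: Δψ = +1.5563, q = Δφ/Δψ = 0.6282, d_rh = R√(Δφ²+q²Δλ²) = 7898.2 km
Excess = 7898.2 − 7628.9 = 269.3 ≈ 269 km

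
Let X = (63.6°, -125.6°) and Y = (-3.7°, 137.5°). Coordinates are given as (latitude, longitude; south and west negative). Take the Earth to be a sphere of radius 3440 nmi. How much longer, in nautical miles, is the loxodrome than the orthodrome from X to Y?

Great circle: cos σ = sin φ₁ sin φ₂ + cos φ₁ cos φ₂ cos Δλ,  σ = 1.6821 rad → d_gc = 5786.5 nmi
Rhumb line: Δψ = -1.5147, q = Δφ/Δψ = 0.7755, d_rh = R√(Δφ²+q²Δλ²) = 6056.4 nmi
Excess = 6056.4 − 5786.5 = 269.9 ≈ 270 nmi

270 nmi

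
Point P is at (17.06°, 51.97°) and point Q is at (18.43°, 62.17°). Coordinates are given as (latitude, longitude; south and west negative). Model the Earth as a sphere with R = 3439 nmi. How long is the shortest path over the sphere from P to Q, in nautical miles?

589 nmi

cos σ = sin φ₁ sin φ₂ + cos φ₁ cos φ₂ cos Δλ
      = sin(17.06°)sin(18.43°) + cos(17.06°)cos(18.43°)cos(10.20°) = 0.9854
σ = 9.809° → d = Rσ = 3439·0.17121 = 589 nmi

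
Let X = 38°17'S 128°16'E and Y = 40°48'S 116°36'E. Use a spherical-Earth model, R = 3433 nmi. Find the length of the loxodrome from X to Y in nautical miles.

560 nmi

Rhumb course C = atan2(Δλ, Δψ) with Δψ = ln[tan(π/4+φ₂/2)/tan(π/4+φ₁/2)] = -0.0570, Δλ = -0.2036 → C = 254.37°
d = R·|Δφ| / |cos C| = 3433·0.04392 / 0.26943 = 560 nmi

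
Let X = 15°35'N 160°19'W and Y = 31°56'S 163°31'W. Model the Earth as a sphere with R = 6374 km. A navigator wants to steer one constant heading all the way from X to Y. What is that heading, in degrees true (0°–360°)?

Meridional parts: M(φ₁)=+0.2754, M(φ₂)=-0.5887 → ΔM = -0.8641;  Δλ = -0.0559 rad
tan C = Δλ / ΔM = +0.0646 → C = 183.70°

183.7°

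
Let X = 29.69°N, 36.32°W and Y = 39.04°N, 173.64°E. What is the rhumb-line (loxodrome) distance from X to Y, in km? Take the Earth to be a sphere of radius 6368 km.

Δψ = ln[tan(π/4+φ₂/2)/tan(π/4+φ₁/2)] = +0.1981;  Δφ = +0.1632 rad,  Δλ = -2.6187 rad
q = Δφ/Δψ = 0.8237
d = R·√(Δφ² + q²Δλ²) = 6368·2.16314 = 13775 km

13775 km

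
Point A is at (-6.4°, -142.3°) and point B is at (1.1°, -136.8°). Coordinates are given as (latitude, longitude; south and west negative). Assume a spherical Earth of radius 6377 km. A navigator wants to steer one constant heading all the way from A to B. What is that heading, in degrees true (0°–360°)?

Meridional parts: M(φ₁)=-0.1119, M(φ₂)=+0.0192 → ΔM = +0.1311;  Δλ = +0.0960 rad
tan C = Δλ / ΔM = +0.7320 → C = 36.21°

36.2°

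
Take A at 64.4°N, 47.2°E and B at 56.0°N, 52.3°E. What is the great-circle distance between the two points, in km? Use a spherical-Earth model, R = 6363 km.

974 km

cos σ = sin φ₁ sin φ₂ + cos φ₁ cos φ₂ cos Δλ
      = sin(64.40°)sin(56.00°) + cos(64.40°)cos(56.00°)cos(5.10°) = 0.9883
σ = 8.767° → d = Rσ = 6363·0.15302 = 974 km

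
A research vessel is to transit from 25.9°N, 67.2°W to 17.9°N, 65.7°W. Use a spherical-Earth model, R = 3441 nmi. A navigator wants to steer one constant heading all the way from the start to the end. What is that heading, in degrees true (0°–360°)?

Δψ = ln[tan(π/4+φ₂/2)/tan(π/4+φ₁/2)] = -0.1506
Δλ = +0.0262 rad (taken the short way round)
course = atan2(Δλ, Δψ) = 170.14°

170.1°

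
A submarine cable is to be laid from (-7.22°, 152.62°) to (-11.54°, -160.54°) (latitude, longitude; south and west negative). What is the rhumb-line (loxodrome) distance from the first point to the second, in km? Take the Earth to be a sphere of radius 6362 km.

5153 km

Δψ = ln[tan(π/4+φ₂/2)/tan(π/4+φ₁/2)] = -0.0764;  Δφ = -0.0754 rad,  Δλ = +0.8175 rad
q = Δφ/Δψ = 0.9864
d = R·√(Δφ² + q²Δλ²) = 6362·0.80990 = 5153 km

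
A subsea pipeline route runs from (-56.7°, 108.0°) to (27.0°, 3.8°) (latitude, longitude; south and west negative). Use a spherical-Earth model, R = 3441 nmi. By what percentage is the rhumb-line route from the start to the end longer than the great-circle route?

2.3%

Great circle: σ = 2.0938 rad → d_gc = Rσ = 7204.6 nmi
Rhumb: Δφ = +1.4608, Δλ = -1.8186, Δψ = +1.6968, q = Δφ/Δψ = 0.8609 → d_rh = R√(Δφ²+q²Δλ²) = 7368.5 nmi
Excess = (7368.5 − 7204.6) / 7204.6 = 163.9 / 7204.6 = 2.27% ≈ 2.3%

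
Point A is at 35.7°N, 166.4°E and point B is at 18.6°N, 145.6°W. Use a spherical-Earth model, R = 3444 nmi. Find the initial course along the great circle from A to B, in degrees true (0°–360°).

θ = atan2( sin Δλ·cos φ₂ ,  cos φ₁ sin φ₂ − sin φ₁ cos φ₂ cos Δλ )
  = atan2(+0.7043, -0.1110) = 98.96°

99.0°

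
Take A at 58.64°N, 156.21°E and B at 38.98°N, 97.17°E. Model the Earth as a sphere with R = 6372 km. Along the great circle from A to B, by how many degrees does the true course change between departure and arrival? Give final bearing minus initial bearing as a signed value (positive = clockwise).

At departure: θ₁ = atan2(sin Δλ cos φ₂, cos φ₁ sin φ₂ − sin φ₁ cos φ₂ cos Δλ) = 268.79°
At arrival: θ₂ = atan2(sin Δλ cos φ₁, −cos φ₂ sin φ₁ + sin φ₂ cos φ₁ cos Δλ) = 222.01°
Δθ = θ₂ − θ₁ = -46.8°

-46.8°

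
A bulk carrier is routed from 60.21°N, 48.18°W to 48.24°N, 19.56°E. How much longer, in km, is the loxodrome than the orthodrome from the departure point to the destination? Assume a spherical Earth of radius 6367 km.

181 km

Great circle: cos σ = sin φ₁ sin φ₂ + cos φ₁ cos φ₂ cos Δλ,  σ = 0.6877 rad → d_gc = 4378.6 km
Rhumb line: Δψ = -0.3606, q = Δφ/Δψ = 0.5794, d_rh = R√(Δφ²+q²Δλ²) = 4559.9 km
Excess = 4559.9 − 4378.6 = 181.3 ≈ 181 km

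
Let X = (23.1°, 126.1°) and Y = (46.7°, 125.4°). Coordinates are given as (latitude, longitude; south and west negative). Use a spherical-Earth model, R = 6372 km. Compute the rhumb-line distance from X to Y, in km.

2625 km

Rhumb course C = atan2(Δλ, Δψ) with Δψ = ln[tan(π/4+φ₂/2)/tan(π/4+φ₁/2)] = +0.5094, Δλ = -0.0122 → C = 358.63°
d = R·|Δφ| / |cos C| = 6372·0.41190 / 0.99971 = 2625 km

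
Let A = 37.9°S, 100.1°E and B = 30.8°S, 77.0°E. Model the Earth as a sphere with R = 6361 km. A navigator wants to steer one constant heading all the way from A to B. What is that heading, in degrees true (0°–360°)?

Meridional parts: M(φ₁)=-0.7158, M(φ₂)=-0.5655 → ΔM = +0.1503;  Δλ = -0.4032 rad
tan C = Δλ / ΔM = -2.6828 → C = 290.44°

290.4°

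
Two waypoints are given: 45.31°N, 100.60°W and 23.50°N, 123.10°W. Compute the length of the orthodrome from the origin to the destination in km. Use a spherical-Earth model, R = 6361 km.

3157 km

Haversine: a = sin²(Δφ/2)+cos φ₁ cos φ₂ sin²(Δλ/2) = 0.06034;  σ = 2·atan2(√a,√(1−a))
σ = 28.439° → d = Rσ = 6361·0.49635 = 3157 km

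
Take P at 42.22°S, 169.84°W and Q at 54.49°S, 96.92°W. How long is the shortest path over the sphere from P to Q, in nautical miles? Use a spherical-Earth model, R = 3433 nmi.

cos σ = sin φ₁ sin φ₂ + cos φ₁ cos φ₂ cos Δλ
      = sin(-42.22°)sin(-54.49°) + cos(-42.22°)cos(-54.49°)cos(72.92°) = 0.6733
σ = 47.675° → d = Rσ = 3433·0.83208 = 2857 nmi

2857 nmi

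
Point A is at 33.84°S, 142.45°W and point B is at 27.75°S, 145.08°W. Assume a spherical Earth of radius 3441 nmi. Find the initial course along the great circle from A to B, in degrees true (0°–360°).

339.0°

θ = atan2( sin Δλ·cos φ₂ ,  cos φ₁ sin φ₂ − sin φ₁ cos φ₂ cos Δλ )
  = atan2(-0.0406, +0.1056) = 338.96°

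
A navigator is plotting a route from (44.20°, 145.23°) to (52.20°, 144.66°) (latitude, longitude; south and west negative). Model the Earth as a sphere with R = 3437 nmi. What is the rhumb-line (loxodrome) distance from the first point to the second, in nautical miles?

Δψ = ln[tan(π/4+φ₂/2)/tan(π/4+φ₁/2)] = +0.2101;  Δφ = +0.1396 rad,  Δλ = -0.0099 rad
q = Δφ/Δψ = 0.6646
d = R·√(Δφ² + q²Δλ²) = 3437·0.13978 = 480 nmi

480 nmi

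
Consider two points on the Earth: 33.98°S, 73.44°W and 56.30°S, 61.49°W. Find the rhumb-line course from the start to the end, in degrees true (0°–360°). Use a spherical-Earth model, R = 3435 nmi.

159.7°

Δψ = ln[tan(π/4+φ₂/2)/tan(π/4+φ₁/2)] = -0.5632
Δλ = +0.2086 rad (taken the short way round)
course = atan2(Δλ, Δψ) = 159.68°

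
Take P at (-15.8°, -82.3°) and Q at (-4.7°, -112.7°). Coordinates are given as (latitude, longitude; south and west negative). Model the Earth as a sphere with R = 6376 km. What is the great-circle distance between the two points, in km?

3544 km

cos σ = sin φ₁ sin φ₂ + cos φ₁ cos φ₂ cos Δλ
      = sin(-15.80°)sin(-4.70°) + cos(-15.80°)cos(-4.70°)cos(-30.40°) = 0.8494
σ = 31.849° → d = Rσ = 6376·0.55586 = 3544 km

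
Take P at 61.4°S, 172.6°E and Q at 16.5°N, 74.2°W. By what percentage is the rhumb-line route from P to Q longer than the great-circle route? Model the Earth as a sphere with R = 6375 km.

4.9%

Great circle: σ = 2.0155 rad → d_gc = Rσ = 12848.7 km
Rhumb: Δφ = +1.3596, Δλ = +1.9757, Δψ = +1.6589, q = Δφ/Δψ = 0.8196 → d_rh = R√(Δφ²+q²Δλ²) = 13478.9 km
Excess = (13478.9 − 12848.7) / 12848.7 = 630.2 / 12848.7 = 4.90% ≈ 4.9%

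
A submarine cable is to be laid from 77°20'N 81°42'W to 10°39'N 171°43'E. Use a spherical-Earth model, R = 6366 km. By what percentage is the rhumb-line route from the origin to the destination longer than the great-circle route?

Great circle: σ = 1.4517 rad → d_gc = Rσ = 9241.6 km
Rhumb: Δφ = -1.1638, Δλ = -1.8602, Δψ = -2.0114, q = Δφ/Δψ = 0.5786 → d_rh = R√(Δφ²+q²Δλ²) = 10092.0 km
Excess = (10092.0 − 9241.6) / 9241.6 = 850.4 / 9241.6 = 9.20% ≈ 9.2%

9.2%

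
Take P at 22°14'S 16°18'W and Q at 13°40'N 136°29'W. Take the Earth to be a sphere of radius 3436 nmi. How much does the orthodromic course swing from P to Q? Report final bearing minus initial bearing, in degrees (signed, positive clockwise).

+15.5°

Initial bearing θ₁ = atan2(sin Δλ cos φ₂, cos φ₁ sin φ₂ − sin φ₁ cos φ₂ cos Δλ) = 272.31°
Final bearing θ₂ = (initial bearing from the destination back to the start) + 180° = 287.85°
Δθ = θ₂ − θ₁ = +15.5°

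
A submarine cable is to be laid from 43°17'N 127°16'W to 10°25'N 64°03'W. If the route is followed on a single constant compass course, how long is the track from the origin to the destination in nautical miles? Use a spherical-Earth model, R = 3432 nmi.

3849 nmi

Δψ = ln[tan(π/4+φ₂/2)/tan(π/4+φ₁/2)] = -0.6568;  Δφ = -0.5736 rad,  Δλ = +1.1033 rad
q = Δφ/Δψ = 0.8734
d = R·√(Δφ² + q²Δλ²) = 3432·1.12144 = 3849 nmi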